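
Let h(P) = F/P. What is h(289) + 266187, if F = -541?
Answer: 76927502/289 ≈ 2.6619e+5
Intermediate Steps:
h(P) = -541/P
h(289) + 266187 = -541/289 + 266187 = 76927502/289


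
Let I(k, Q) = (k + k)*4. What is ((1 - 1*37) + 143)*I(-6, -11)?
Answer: -5136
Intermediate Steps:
I(k, Q) = 8*k (I(k, Q) = (2*k)*4 = 8*k)
((1 - 1*37) + 143)*I(-6, -11) = ((1 - 1*37) + 143)*(8*(-6)) = ((1 - 37) + 143)*(-48) = (-36 + 143)*(-48) = 107*(-48) = -5136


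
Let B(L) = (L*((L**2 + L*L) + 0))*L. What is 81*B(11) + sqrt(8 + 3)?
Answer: 2371842 + sqrt(11) ≈ 2.3718e+6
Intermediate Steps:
B(L) = 2*L**4 (B(L) = (L*((L**2 + L**2) + 0))*L = (L*(2*L**2 + 0))*L = (L*(2*L**2))*L = (2*L**3)*L = 2*L**4)
81*B(11) + sqrt(8 + 3) = 81*(2*11**4) + sqrt(8 + 3) = 81*(2*14641) + sqrt(11) = 81*29282 + sqrt(11) = 2371842 + sqrt(11)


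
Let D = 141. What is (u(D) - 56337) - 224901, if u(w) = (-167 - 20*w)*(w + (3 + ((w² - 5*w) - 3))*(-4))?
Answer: 228412443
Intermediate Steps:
u(w) = (-167 - 20*w)*(-4*w² + 21*w) (u(w) = (-167 - 20*w)*(w + (3 + (-3 + w² - 5*w))*(-4)) = (-167 - 20*w)*(w + (w² - 5*w)*(-4)) = (-167 - 20*w)*(w + (-4*w² + 20*w)) = (-167 - 20*w)*(-4*w² + 21*w))
(u(D) - 56337) - 224901 = (141*(-3507 + 80*141² + 248*141) - 56337) - 224901 = (141*(-3507 + 80*19881 + 34968) - 56337) - 224901 = (141*(-3507 + 1590480 + 34968) - 56337) - 224901 = (141*1621941 - 56337) - 224901 = (228693681 - 56337) - 224901 = 228637344 - 224901 = 228412443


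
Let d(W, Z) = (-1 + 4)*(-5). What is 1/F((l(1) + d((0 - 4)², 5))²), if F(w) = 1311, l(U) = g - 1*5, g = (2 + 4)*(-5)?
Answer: 1/1311 ≈ 0.00076278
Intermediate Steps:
g = -30 (g = 6*(-5) = -30)
l(U) = -35 (l(U) = -30 - 1*5 = -30 - 5 = -35)
d(W, Z) = -15 (d(W, Z) = 3*(-5) = -15)
1/F((l(1) + d((0 - 4)², 5))²) = 1/1311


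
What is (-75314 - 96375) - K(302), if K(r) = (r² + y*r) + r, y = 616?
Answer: -449227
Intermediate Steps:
K(r) = r² + 617*r (K(r) = (r² + 616*r) + r = r² + 617*r)
(-75314 - 96375) - K(302) = (-75314 - 96375) - 302*(617 + 302) = -171689 - 302*919 = -171689 - 1*277538 = -171689 - 277538 = -449227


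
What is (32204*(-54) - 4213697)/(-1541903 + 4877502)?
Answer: -5952713/3335599 ≈ -1.7846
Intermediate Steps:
(32204*(-54) - 4213697)/(-1541903 + 4877502) = (-1739016 - 4213697)/3335599 = -5952713*1/3335599 = -5952713/3335599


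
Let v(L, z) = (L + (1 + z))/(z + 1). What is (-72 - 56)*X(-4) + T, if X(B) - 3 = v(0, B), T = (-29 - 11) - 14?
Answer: -566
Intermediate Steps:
T = -54 (T = -40 - 14 = -54)
v(L, z) = (1 + L + z)/(1 + z)
X(B) = 4 (X(B) = 3 + (1 + 0 + B)/(1 + B) = 3 + (1 + B)/(1 + B) = 3 + 1 = 4)
(-72 - 56)*X(-4) + T = (-72 - 56)*4 - 54 = -128*4 - 54 = -512 - 54 = -566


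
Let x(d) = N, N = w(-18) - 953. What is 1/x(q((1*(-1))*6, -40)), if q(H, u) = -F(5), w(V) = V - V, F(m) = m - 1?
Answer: -1/953 ≈ -0.0010493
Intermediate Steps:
F(m) = -1 + m
w(V) = 0
q(H, u) = -4 (q(H, u) = -(-1 + 5) = -1*4 = -4)
N = -953 (N = 0 - 953 = -953)
x(d) = -953
1/x(q((1*(-1))*6, -40)) = 1/(-953) = -1/953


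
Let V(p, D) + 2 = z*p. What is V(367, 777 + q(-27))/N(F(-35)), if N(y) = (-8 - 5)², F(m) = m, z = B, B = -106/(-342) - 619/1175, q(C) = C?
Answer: -16393508/33956325 ≈ -0.48278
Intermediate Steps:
B = -43574/200925 (B = -106*(-1/342) - 619*1/1175 = 53/171 - 619/1175 = -43574/200925 ≈ -0.21687)
z = -43574/200925 ≈ -0.21687
N(y) = 169 (N(y) = (-13)² = 169)
V(p, D) = -2 - 43574*p/200925
V(367, 777 + q(-27))/N(F(-35)) = (-2 - 43574/200925*367)/169 = (-2 - 15991658/200925)*(1/169) = -16393508/200925*1/169 = -16393508/33956325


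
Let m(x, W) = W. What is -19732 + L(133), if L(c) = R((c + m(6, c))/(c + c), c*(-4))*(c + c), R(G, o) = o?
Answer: -161244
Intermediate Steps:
L(c) = -8*c**2 (L(c) = (c*(-4))*(c + c) = (-4*c)*(2*c) = -8*c**2)
-19732 + L(133) = -19732 - 8*133**2 = -19732 - 8*17689 = -19732 - 141512 = -161244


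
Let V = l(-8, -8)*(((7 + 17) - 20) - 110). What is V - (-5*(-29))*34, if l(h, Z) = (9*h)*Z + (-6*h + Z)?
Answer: -70226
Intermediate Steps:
l(h, Z) = Z - 6*h + 9*Z*h (l(h, Z) = 9*Z*h + (Z - 6*h) = Z - 6*h + 9*Z*h)
V = -65296 (V = (-8 - 6*(-8) + 9*(-8)*(-8))*(((7 + 17) - 20) - 110) = (-8 + 48 + 576)*((24 - 20) - 110) = 616*(4 - 110) = 616*(-106) = -65296)
V - (-5*(-29))*34 = -65296 - (-5*(-29))*34 = -65296 - 145*34 = -65296 - 1*4930 = -65296 - 4930 = -70226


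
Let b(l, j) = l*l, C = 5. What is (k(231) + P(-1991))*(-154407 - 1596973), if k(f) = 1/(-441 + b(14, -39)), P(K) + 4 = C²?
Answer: -1801819744/49 ≈ -3.6772e+7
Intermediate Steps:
P(K) = 21 (P(K) = -4 + 5² = -4 + 25 = 21)
b(l, j) = l²
k(f) = -1/245 (k(f) = 1/(-441 + 14²) = 1/(-441 + 196) = 1/(-245) = -1/245)
(k(231) + P(-1991))*(-154407 - 1596973) = (-1/245 + 21)*(-154407 - 1596973) = (5144/245)*(-1751380) = -1801819744/49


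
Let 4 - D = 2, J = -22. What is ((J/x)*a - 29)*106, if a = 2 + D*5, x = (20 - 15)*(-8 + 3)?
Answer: -48866/25 ≈ -1954.6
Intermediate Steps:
D = 2 (D = 4 - 1*2 = 4 - 2 = 2)
x = -25 (x = 5*(-5) = -25)
a = 12 (a = 2 + 2*5 = 2 + 10 = 12)
((J/x)*a - 29)*106 = (-22/(-25)*12 - 29)*106 = (-22*(-1/25)*12 - 29)*106 = ((22/25)*12 - 29)*106 = (264/25 - 29)*106 = -461/25*106 = -48866/25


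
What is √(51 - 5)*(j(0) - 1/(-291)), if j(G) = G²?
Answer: √46/291 ≈ 0.023307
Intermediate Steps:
√(51 - 5)*(j(0) - 1/(-291)) = √(51 - 5)*(0² - 1/(-291)) = √46*(0 - 1*(-1/291)) = √46*(0 + 1/291) = √46*(1/291) = √46/291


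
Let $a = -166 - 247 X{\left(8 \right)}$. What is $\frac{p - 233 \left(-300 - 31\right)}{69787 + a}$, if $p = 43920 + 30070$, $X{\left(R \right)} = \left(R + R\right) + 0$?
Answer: $\frac{151113}{65669} \approx 2.3011$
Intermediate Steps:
$X{\left(R \right)} = 2 R$ ($X{\left(R \right)} = 2 R + 0 = 2 R$)
$p = 73990$
$a = -4118$ ($a = -166 - 247 \cdot 2 \cdot 8 = -166 - 3952 = -4118$)
$\frac{p - 233 \left(-300 - 31\right)}{69787 + a} = \frac{73990 - 233 \left(-300 - 31\right)}{69787 - 4118} = \frac{73990 - -77123}{65669} = \left(73990 + 77123\right) \frac{1}{65669} = 151113 \cdot \frac{1}{65669} = \frac{151113}{65669}$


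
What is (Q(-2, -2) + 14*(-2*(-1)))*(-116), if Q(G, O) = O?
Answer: -3016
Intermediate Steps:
(Q(-2, -2) + 14*(-2*(-1)))*(-116) = (-2 + 14*(-2*(-1)))*(-116) = (-2 + 14*2)*(-116) = (-2 + 28)*(-116) = 26*(-116) = -3016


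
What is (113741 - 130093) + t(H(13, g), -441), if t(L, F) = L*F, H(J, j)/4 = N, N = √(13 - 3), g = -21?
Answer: -16352 - 1764*√10 ≈ -21930.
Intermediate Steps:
N = √10 ≈ 3.1623
H(J, j) = 4*√10
t(L, F) = F*L
(113741 - 130093) + t(H(13, g), -441) = (113741 - 130093) - 1764*√10 = -16352 - 1764*√10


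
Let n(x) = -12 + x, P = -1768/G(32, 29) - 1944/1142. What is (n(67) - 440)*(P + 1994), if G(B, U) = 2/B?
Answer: 5780715710/571 ≈ 1.0124e+7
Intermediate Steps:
P = -16153420/571 (P = -1768/(2/32) - 1944/1142 = -1768/(2*(1/32)) - 1944*1/1142 = -1768/1/16 - 972/571 = -1768*16 - 972/571 = -28288 - 972/571 = -16153420/571 ≈ -28290.)
(n(67) - 440)*(P + 1994) = ((-12 + 67) - 440)*(-16153420/571 + 1994) = (55 - 440)*(-15014846/571) = -385*(-15014846/571) = 5780715710/571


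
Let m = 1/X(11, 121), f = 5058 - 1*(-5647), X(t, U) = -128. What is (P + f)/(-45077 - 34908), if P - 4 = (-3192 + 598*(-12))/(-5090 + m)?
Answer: -6978465493/52111907185 ≈ -0.13391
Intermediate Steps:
f = 10705 (f = 5058 + 5647 = 10705)
m = -1/128 (m = 1/(-128) = -1/128 ≈ -0.0078125)
P = 3933188/651521 (P = 4 + (-3192 + 598*(-12))/(-5090 - 1/128) = 4 + (-3192 - 7176)/(-651521/128) = 4 - 10368*(-128/651521) = 4 + 1327104/651521 = 3933188/651521 ≈ 6.0369)
(P + f)/(-45077 - 34908) = (3933188/651521 + 10705)/(-45077 - 34908) = (6978465493/651521)/(-79985) = (6978465493/651521)*(-1/79985) = -6978465493/52111907185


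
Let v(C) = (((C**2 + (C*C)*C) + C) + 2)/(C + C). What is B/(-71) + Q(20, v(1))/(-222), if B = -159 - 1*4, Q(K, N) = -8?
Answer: 18377/7881 ≈ 2.3318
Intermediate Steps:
v(C) = (2 + C + C**2 + C**3)/(2*C) (v(C) = (((C**2 + C**2*C) + C) + 2)/((2*C)) = (((C**2 + C**3) + C) + 2)*(1/(2*C)) = ((C + C**2 + C**3) + 2)*(1/(2*C)) = (2 + C + C**2 + C**3)*(1/(2*C)) = (2 + C + C**2 + C**3)/(2*C))
B = -163 (B = -159 - 4 = -163)
B/(-71) + Q(20, v(1))/(-222) = -163/(-71) - 8/(-222) = -163*(-1/71) - 8*(-1/222) = 163/71 + 4/111 = 18377/7881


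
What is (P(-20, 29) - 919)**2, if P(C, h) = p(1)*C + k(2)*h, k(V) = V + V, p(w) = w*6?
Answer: 851929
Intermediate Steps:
p(w) = 6*w
k(V) = 2*V
P(C, h) = 4*h + 6*C (P(C, h) = (6*1)*C + (2*2)*h = 6*C + 4*h = 4*h + 6*C)
(P(-20, 29) - 919)**2 = ((4*29 + 6*(-20)) - 919)**2 = ((116 - 120) - 919)**2 = (-4 - 919)**2 = (-923)**2 = 851929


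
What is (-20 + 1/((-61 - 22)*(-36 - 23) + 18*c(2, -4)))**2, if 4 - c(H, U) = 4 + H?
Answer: 9451533961/23629321 ≈ 399.99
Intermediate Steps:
c(H, U) = -H (c(H, U) = 4 - (4 + H) = 4 + (-4 - H) = -H)
(-20 + 1/((-61 - 22)*(-36 - 23) + 18*c(2, -4)))**2 = (-20 + 1/((-61 - 22)*(-36 - 23) + 18*(-1*2)))**2 = (-20 + 1/(-83*(-59) + 18*(-2)))**2 = (-20 + 1/(4897 - 36))**2 = (-20 + 1/4861)**2 = (-97219/4861)**2 = 9451533961/23629321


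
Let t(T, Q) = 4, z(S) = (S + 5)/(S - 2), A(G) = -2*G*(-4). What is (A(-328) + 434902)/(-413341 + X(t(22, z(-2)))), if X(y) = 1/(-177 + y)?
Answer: -37392047/35753997 ≈ -1.0458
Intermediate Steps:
A(G) = 8*G
z(S) = (5 + S)/(-2 + S)
(A(-328) + 434902)/(-413341 + X(t(22, z(-2)))) = (8*(-328) + 434902)/(-413341 + 1/(-177 + 4)) = (-2624 + 434902)/(-413341 + 1/(-173)) = 432278/(-413341 - 1/173) = 432278/(-71507994/173) = 432278*(-173/71507994) = -37392047/35753997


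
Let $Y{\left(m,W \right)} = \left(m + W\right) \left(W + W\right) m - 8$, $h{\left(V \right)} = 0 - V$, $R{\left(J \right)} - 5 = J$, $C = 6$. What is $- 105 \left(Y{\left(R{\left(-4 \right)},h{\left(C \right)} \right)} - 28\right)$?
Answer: $-2520$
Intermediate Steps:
$R{\left(J \right)} = 5 + J$
$h{\left(V \right)} = - V$
$Y{\left(m,W \right)} = -8 + 2 W m \left(W + m\right)$ ($Y{\left(m,W \right)} = \left(W + m\right) 2 W m - 8 = 2 W \left(W + m\right) m - 8 = 2 W m \left(W + m\right) - 8 = -8 + 2 W m \left(W + m\right)$)
$- 105 \left(Y{\left(R{\left(-4 \right)},h{\left(C \right)} \right)} - 28\right) = - 105 \left(\left(-8 + 2 \left(\left(-1\right) 6\right) \left(5 - 4\right)^{2} + 2 \left(5 - 4\right) \left(\left(-1\right) 6\right)^{2}\right) - 28\right) = - 105 \left(\left(-8 + 2 \left(-6\right) 1^{2} + 2 \cdot 1 \left(-6\right)^{2}\right) - 28\right) = - 105 \left(\left(-8 + 2 \left(-6\right) 1 + 2 \cdot 1 \cdot 36\right) - 28\right) = - 105 \left(\left(-8 - 12 + 72\right) - 28\right) = - 105 \left(52 - 28\right) = \left(-105\right) 24 = -2520$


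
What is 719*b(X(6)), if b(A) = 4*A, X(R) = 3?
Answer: 8628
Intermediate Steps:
719*b(X(6)) = 719*(4*3) = 719*12 = 8628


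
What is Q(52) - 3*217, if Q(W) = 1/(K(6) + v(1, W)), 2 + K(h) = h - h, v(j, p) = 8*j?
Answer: -3905/6 ≈ -650.83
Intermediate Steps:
K(h) = -2 (K(h) = -2 + (h - h) = -2 + 0 = -2)
Q(W) = 1/6 (Q(W) = 1/(-2 + 8*1) = 1/(-2 + 8) = 1/6)
Q(52) - 3*217 = 1/6 - 3*217 = 1/6 - 651 = -3905/6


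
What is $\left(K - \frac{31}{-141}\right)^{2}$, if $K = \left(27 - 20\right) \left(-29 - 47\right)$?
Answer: $\frac{5622150361}{19881} \approx 2.8279 \cdot 10^{5}$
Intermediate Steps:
$K = -532$ ($K = 7 \left(-76\right) = -532$)
$\left(K - \frac{31}{-141}\right)^{2} = \left(-532 - \frac{31}{-141}\right)^{2} = \left(-532 - - \frac{31}{141}\right)^{2} = \left(-532 + \frac{31}{141}\right)^{2} = \left(- \frac{74981}{141}\right)^{2} = \frac{5622150361}{19881}$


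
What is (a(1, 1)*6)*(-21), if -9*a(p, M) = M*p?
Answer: 14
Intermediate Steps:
a(p, M) = -M*p/9
(a(1, 1)*6)*(-21) = (-⅑*1*1*6)*(-21) = -⅑*6*(-21) = -⅔*(-21) = 14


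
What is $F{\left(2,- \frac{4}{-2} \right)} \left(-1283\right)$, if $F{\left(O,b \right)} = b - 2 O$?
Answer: $2566$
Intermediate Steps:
$F{\left(2,- \frac{4}{-2} \right)} \left(-1283\right) = \left(- \frac{4}{-2} - 4\right) \left(-1283\right) = \left(\left(-4\right) \left(- \frac{1}{2}\right) - 4\right) \left(-1283\right) = \left(2 - 4\right) \left(-1283\right) = \left(-2\right) \left(-1283\right) = 2566$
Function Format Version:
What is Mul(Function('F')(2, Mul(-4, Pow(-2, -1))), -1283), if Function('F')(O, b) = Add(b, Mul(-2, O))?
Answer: 2566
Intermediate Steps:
Mul(Function('F')(2, Mul(-4, Pow(-2, -1))), -1283) = Mul(Add(Mul(-4, Pow(-2, -1)), Mul(-2, 2)), -1283) = Mul(Add(Mul(-4, Rational(-1, 2)), -4), -1283) = Mul(Add(2, -4), -1283) = Mul(-2, -1283) = 2566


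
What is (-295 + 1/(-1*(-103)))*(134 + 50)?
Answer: -5590656/103 ≈ -54278.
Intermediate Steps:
(-295 + 1/(-1*(-103)))*(134 + 50) = (-295 + 1/103)*184 = -30384/103*184 = -5590656/103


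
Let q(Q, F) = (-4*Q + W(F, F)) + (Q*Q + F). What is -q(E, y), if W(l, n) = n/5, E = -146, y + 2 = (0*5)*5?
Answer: -109488/5 ≈ -21898.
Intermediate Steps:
y = -2 (y = -2 + (0*5)*5 = -2 + 0*5 = -2 + 0 = -2)
W(l, n) = n/5 (W(l, n) = n*(⅕) = n/5)
q(Q, F) = Q² - 4*Q + 6*F/5 (q(Q, F) = (-4*Q + F/5) + (Q*Q + F) = (-4*Q + F/5) + (Q² + F) = (-4*Q + F/5) + (F + Q²) = Q² - 4*Q + 6*F/5)
-q(E, y) = -((-146)² - 4*(-146) + (6/5)*(-2)) = -(21316 + 584 - 12/5) = -1*109488/5 = -109488/5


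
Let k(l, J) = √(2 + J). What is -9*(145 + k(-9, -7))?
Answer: -1305 - 9*I*√5 ≈ -1305.0 - 20.125*I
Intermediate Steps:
-9*(145 + k(-9, -7)) = -9*(145 + √(2 - 7)) = -9*(145 + √(-5)) = -9*(145 + I*√5) = -1305 - 9*I*√5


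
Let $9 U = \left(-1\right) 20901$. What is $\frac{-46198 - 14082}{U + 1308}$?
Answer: $\frac{180840}{3043} \approx 59.428$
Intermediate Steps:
$U = - \frac{6967}{3}$ ($U = \frac{\left(-1\right) 20901}{9} = \frac{1}{9} \left(-20901\right) = - \frac{6967}{3} \approx -2322.3$)
$\frac{-46198 - 14082}{U + 1308} = \frac{-46198 - 14082}{- \frac{6967}{3} + 1308} = - \frac{60280}{- \frac{3043}{3}} = \left(-60280\right) \left(- \frac{3}{3043}\right) = \frac{180840}{3043}$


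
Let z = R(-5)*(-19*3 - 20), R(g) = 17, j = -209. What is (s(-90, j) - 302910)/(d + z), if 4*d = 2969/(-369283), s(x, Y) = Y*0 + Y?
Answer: 447746774708/1933568757 ≈ 231.56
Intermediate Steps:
s(x, Y) = Y (s(x, Y) = 0 + Y = Y)
d = -2969/1477132 (d = (2969/(-369283))/4 = (2969*(-1/369283))/4 = (¼)*(-2969/369283) = -2969/1477132 ≈ -0.0020100)
z = -1309 (z = 17*(-19*3 - 20) = 17*(-57 - 20) = 17*(-77) = -1309)
(s(-90, j) - 302910)/(d + z) = (-209 - 302910)/(-2969/1477132 - 1309) = -303119/(-1933568757/1477132) = -303119*(-1477132/1933568757) = 447746774708/1933568757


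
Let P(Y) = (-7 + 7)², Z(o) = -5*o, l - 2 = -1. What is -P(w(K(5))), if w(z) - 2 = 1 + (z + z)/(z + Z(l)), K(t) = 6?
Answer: 0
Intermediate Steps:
l = 1 (l = 2 - 1 = 1)
w(z) = 3 + 2*z/(-5 + z) (w(z) = 2 + (1 + (z + z)/(z - 5*1)) = 2 + (1 + (2*z)/(z - 5)) = 2 + (1 + (2*z)/(-5 + z)) = 2 + (1 + 2*z/(-5 + z)) = 3 + 2*z/(-5 + z))
P(Y) = 0 (P(Y) = 0² = 0)
-P(w(K(5))) = -1*0 = 0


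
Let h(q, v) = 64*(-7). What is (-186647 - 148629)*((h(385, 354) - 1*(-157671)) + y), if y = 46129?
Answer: -68179045152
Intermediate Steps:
h(q, v) = -448
(-186647 - 148629)*((h(385, 354) - 1*(-157671)) + y) = (-186647 - 148629)*((-448 - 1*(-157671)) + 46129) = -335276*((-448 + 157671) + 46129) = -335276*(157223 + 46129) = -335276*203352 = -68179045152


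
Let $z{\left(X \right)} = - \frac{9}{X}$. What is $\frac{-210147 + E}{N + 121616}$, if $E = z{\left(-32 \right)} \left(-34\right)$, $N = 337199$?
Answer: $- \frac{672501}{1468208} \approx -0.45804$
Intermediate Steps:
$E = - \frac{153}{16}$ ($E = - \frac{9}{-32} \left(-34\right) = \left(-9\right) \left(- \frac{1}{32}\right) \left(-34\right) = \frac{9}{32} \left(-34\right) = - \frac{153}{16} \approx -9.5625$)
$\frac{-210147 + E}{N + 121616} = \frac{-210147 - \frac{153}{16}}{337199 + 121616} = - \frac{3362505}{16 \cdot 458815} = \left(- \frac{3362505}{16}\right) \frac{1}{458815} = - \frac{672501}{1468208}$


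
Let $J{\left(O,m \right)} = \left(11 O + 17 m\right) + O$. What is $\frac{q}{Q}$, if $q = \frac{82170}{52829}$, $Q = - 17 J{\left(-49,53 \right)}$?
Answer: $- \frac{82170}{281103109} \approx -0.00029231$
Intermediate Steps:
$J{\left(O,m \right)} = 12 O + 17 m$
$Q = -5321$ ($Q = - 17 \left(12 \left(-49\right) + 17 \cdot 53\right) = - 17 \left(-588 + 901\right) = \left(-17\right) 313 = -5321$)
$q = \frac{82170}{52829}$ ($q = 82170 \cdot \frac{1}{52829} = \frac{82170}{52829} \approx 1.5554$)
$\frac{q}{Q} = \frac{82170}{52829 \left(-5321\right)} = \frac{82170}{52829} \left(- \frac{1}{5321}\right) = - \frac{82170}{281103109}$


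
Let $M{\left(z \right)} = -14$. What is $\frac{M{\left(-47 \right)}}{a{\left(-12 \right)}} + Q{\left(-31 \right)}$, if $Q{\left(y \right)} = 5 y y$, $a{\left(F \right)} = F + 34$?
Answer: $\frac{52848}{11} \approx 4804.4$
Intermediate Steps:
$a{\left(F \right)} = 34 + F$
$Q{\left(y \right)} = 5 y^{2}$
$\frac{M{\left(-47 \right)}}{a{\left(-12 \right)}} + Q{\left(-31 \right)} = - \frac{14}{34 - 12} + 5 \left(-31\right)^{2} = - \frac{14}{22} + 5 \cdot 961 = \left(-14\right) \frac{1}{22} + 4805 = - \frac{7}{11} + 4805 = \frac{52848}{11}$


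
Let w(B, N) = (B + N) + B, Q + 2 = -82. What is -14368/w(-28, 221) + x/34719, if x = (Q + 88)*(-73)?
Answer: -55432308/636515 ≈ -87.087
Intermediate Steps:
Q = -84 (Q = -2 - 82 = -84)
x = -292 (x = (-84 + 88)*(-73) = 4*(-73) = -292)
w(B, N) = N + 2*B
-14368/w(-28, 221) + x/34719 = -14368/(221 + 2*(-28)) - 292/34719 = -14368/(221 - 56) - 292*1/34719 = -14368/165 - 292/34719 = -55432308/636515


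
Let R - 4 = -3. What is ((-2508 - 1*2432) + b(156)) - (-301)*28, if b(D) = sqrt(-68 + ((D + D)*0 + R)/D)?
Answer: 3488 + I*sqrt(413673)/78 ≈ 3488.0 + 8.2458*I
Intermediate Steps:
R = 1 (R = 4 - 3 = 1)
b(D) = sqrt(-68 + 1/D) (b(D) = sqrt(-68 + ((D + D)*0 + 1)/D) = sqrt(-68 + ((2*D)*0 + 1)/D) = sqrt(-68 + (0 + 1)/D) = sqrt(-68 + 1/D))
((-2508 - 1*2432) + b(156)) - (-301)*28 = ((-2508 - 1*2432) + sqrt(-68 + 1/156)) - (-301)*28 = ((-2508 - 2432) + sqrt(-68 + 1/156)) - 1*(-8428) = (-4940 + sqrt(-10607/156)) + 8428 = (-4940 + I*sqrt(413673)/78) + 8428 = 3488 + I*sqrt(413673)/78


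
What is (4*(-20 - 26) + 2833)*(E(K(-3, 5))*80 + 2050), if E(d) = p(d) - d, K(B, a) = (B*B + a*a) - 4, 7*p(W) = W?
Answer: -132450/7 ≈ -18921.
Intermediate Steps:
p(W) = W/7
K(B, a) = -4 + B**2 + a**2 (K(B, a) = (B**2 + a**2) - 4 = -4 + B**2 + a**2)
E(d) = -6*d/7 (E(d) = d/7 - d = -6*d/7)
(4*(-20 - 26) + 2833)*(E(K(-3, 5))*80 + 2050) = (4*(-20 - 26) + 2833)*(-6*(-4 + (-3)**2 + 5**2)/7*80 + 2050) = (4*(-46) + 2833)*(-6*(-4 + 9 + 25)/7*80 + 2050) = (-184 + 2833)*(-6/7*30*80 + 2050) = 2649*(-180/7*80 + 2050) = 2649*(-14400/7 + 2050) = 2649*(-50/7) = -132450/7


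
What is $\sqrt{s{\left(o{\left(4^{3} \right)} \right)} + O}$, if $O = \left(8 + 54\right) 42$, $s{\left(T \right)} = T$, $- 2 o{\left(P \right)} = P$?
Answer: $2 \sqrt{643} \approx 50.715$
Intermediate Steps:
$o{\left(P \right)} = - \frac{P}{2}$
$O = 2604$ ($O = 62 \cdot 42 = 2604$)
$\sqrt{s{\left(o{\left(4^{3} \right)} \right)} + O} = \sqrt{- \frac{4^{3}}{2} + 2604} = \sqrt{\left(- \frac{1}{2}\right) 64 + 2604} = \sqrt{-32 + 2604} = \sqrt{2572} = 2 \sqrt{643}$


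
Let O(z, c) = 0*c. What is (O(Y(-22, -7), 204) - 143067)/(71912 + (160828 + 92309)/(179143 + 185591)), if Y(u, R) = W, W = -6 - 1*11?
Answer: -17393799726/8743001515 ≈ -1.9895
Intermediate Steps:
W = -17 (W = -6 - 11 = -17)
Y(u, R) = -17
O(z, c) = 0
(O(Y(-22, -7), 204) - 143067)/(71912 + (160828 + 92309)/(179143 + 185591)) = (0 - 143067)/(71912 + (160828 + 92309)/(179143 + 185591)) = -143067/(71912 + 253137/364734) = -143067/(71912 + 253137*(1/364734)) = -143067/(71912 + 84379/121578) = -143067/8743001515/121578 = -143067*121578/8743001515 = -17393799726/8743001515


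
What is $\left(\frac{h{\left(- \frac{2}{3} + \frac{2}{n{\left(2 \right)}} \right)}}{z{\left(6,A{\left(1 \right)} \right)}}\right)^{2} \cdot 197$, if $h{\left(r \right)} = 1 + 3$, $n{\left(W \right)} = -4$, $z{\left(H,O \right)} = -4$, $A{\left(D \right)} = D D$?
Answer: $197$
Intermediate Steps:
$A{\left(D \right)} = D^{2}$
$h{\left(r \right)} = 4$
$\left(\frac{h{\left(- \frac{2}{3} + \frac{2}{n{\left(2 \right)}} \right)}}{z{\left(6,A{\left(1 \right)} \right)}}\right)^{2} \cdot 197 = \left(\frac{4}{-4}\right)^{2} \cdot 197 = \left(4 \left(- \frac{1}{4}\right)\right)^{2} \cdot 197 = \left(-1\right)^{2} \cdot 197 = 1 \cdot 197 = 197$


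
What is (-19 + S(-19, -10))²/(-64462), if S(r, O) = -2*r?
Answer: -361/64462 ≈ -0.0056002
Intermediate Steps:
(-19 + S(-19, -10))²/(-64462) = (-19 - 2*(-19))²/(-64462) = (-19 + 38)²*(-1/64462) = 19²*(-1/64462) = 361*(-1/64462) = -361/64462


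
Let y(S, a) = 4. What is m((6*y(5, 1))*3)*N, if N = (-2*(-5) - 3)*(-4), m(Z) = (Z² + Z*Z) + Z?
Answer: -292320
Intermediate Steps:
m(Z) = Z + 2*Z² (m(Z) = (Z² + Z²) + Z = 2*Z² + Z = Z + 2*Z²)
N = -28 (N = (10 - 3)*(-4) = 7*(-4) = -28)
m((6*y(5, 1))*3)*N = (((6*4)*3)*(1 + 2*((6*4)*3)))*(-28) = ((24*3)*(1 + 2*(24*3)))*(-28) = (72*(1 + 2*72))*(-28) = (72*(1 + 144))*(-28) = (72*145)*(-28) = 10440*(-28) = -292320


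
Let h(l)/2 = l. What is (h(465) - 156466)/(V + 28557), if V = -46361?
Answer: 38884/4451 ≈ 8.7360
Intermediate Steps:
h(l) = 2*l
(h(465) - 156466)/(V + 28557) = (2*465 - 156466)/(-46361 + 28557) = (930 - 156466)/(-17804) = -155536*(-1/17804) = 38884/4451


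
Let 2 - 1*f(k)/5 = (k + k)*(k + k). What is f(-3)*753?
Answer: -128010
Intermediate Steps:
f(k) = 10 - 20*k**2 (f(k) = 10 - 5*(k + k)*(k + k) = 10 - 5*2*k*2*k = 10 - 20*k**2)
f(-3)*753 = (10 - 20*(-3)**2)*753 = (10 - 20*9)*753 = (10 - 180)*753 = -170*753 = -128010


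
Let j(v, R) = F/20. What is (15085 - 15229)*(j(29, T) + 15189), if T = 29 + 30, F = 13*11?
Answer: -10941228/5 ≈ -2.1882e+6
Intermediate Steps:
F = 143
T = 59
j(v, R) = 143/20
(15085 - 15229)*(j(29, T) + 15189) = (15085 - 15229)*(143/20 + 15189) = -144*303923/20 = -10941228/5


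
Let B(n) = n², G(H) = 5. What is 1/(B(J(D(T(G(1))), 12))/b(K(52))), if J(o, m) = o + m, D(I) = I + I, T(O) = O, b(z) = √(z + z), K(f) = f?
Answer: √26/242 ≈ 0.021070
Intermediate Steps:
b(z) = √2*√z (b(z) = √(2*z) = √2*√z)
D(I) = 2*I
J(o, m) = m + o
1/(B(J(D(T(G(1))), 12))/b(K(52))) = 1/((12 + 2*5)²/((√2*√52))) = 1/((12 + 10)²/((√2*(2*√13)))) = 1/(22²/((2*√26))) = 1/(484*(√26/52)) = 1/(121*√26/13) = √26/242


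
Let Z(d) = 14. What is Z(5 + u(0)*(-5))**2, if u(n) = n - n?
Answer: 196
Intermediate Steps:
u(n) = 0
Z(5 + u(0)*(-5))**2 = 14**2 = 196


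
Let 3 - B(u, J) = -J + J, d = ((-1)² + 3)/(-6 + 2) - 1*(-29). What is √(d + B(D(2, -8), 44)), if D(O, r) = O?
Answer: √31 ≈ 5.5678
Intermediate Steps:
d = 28 (d = (1 + 3)/(-4) + 29 = 4*(-¼) + 29 = -1 + 29 = 28)
B(u, J) = 3 (B(u, J) = 3 - (-J + J) = 3 - 1*0 = 3 + 0 = 3)
√(d + B(D(2, -8), 44)) = √(28 + 3) = √31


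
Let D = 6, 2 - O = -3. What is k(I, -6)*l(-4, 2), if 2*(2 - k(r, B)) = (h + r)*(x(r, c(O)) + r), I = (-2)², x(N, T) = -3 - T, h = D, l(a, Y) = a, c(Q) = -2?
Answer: 52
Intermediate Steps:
O = 5 (O = 2 - 1*(-3) = 2 + 3 = 5)
h = 6
I = 4
k(r, B) = 2 - (-1 + r)*(6 + r)/2 (k(r, B) = 2 - (6 + r)*((-3 - 1*(-2)) + r)/2 = 2 - (6 + r)*((-3 + 2) + r)/2 = 2 - (6 + r)*(-1 + r)/2 = 2 - (-1 + r)*(6 + r)/2)
k(I, -6)*l(-4, 2) = (5 - 5/2*4 - ½*4²)*(-4) = (5 - 10 - ½*16)*(-4) = (5 - 10 - 8)*(-4) = -13*(-4) = 52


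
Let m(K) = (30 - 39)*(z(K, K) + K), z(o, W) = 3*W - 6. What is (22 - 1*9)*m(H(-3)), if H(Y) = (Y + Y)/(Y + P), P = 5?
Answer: 2106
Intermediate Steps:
H(Y) = 2*Y/(5 + Y) (H(Y) = (Y + Y)/(Y + 5) = (2*Y)/(5 + Y) = 2*Y/(5 + Y))
z(o, W) = -6 + 3*W
m(K) = 54 - 36*K (m(K) = (30 - 39)*((-6 + 3*K) + K) = -9*(-6 + 4*K) = 54 - 36*K)
(22 - 1*9)*m(H(-3)) = (22 - 1*9)*(54 - 72*(-3)/(5 - 3)) = (22 - 9)*(54 - 72*(-3)/2) = 13*(54 - 72*(-3)/2) = 13*(54 - 36*(-3)) = 13*(54 + 108) = 13*162 = 2106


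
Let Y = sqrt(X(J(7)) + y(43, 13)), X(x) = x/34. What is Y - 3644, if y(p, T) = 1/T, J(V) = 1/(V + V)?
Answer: -3644 + sqrt(756483)/3094 ≈ -3643.7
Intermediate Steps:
J(V) = 1/(2*V)
X(x) = x/34 (X(x) = x*(1/34) = x/34)
Y = sqrt(756483)/3094 (Y = sqrt(((1/2)/7)/34 + 1/13) = sqrt(((1/2)*(1/7))/34 + 1/13) = sqrt((1/34)*(1/14) + 1/13) = sqrt(1/476 + 1/13) = sqrt(489/6188) = sqrt(756483)/3094 ≈ 0.28111)
Y - 3644 = sqrt(756483)/3094 - 3644 = -3644 + sqrt(756483)/3094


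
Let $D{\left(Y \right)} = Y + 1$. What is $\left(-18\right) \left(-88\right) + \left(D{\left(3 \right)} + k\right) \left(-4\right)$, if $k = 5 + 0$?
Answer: $1548$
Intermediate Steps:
$D{\left(Y \right)} = 1 + Y$
$k = 5$
$\left(-18\right) \left(-88\right) + \left(D{\left(3 \right)} + k\right) \left(-4\right) = \left(-18\right) \left(-88\right) + \left(\left(1 + 3\right) + 5\right) \left(-4\right) = 1584 + \left(4 + 5\right) \left(-4\right) = 1584 + 9 \left(-4\right) = 1584 - 36 = 1548$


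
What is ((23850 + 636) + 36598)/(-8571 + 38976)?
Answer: 61084/30405 ≈ 2.0090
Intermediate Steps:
((23850 + 636) + 36598)/(-8571 + 38976) = (24486 + 36598)/30405 = 61084*(1/30405) = 61084/30405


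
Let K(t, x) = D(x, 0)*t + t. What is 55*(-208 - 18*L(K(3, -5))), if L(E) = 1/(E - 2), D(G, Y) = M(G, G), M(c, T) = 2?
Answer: -81070/7 ≈ -11581.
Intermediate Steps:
D(G, Y) = 2
K(t, x) = 3*t (K(t, x) = 2*t + t = 3*t)
L(E) = 1/(-2 + E)
55*(-208 - 18*L(K(3, -5))) = 55*(-208 - 18/(-2 + 3*3)) = 55*(-208 - 18/(-2 + 9)) = 55*(-208 - 18/7) = 55*(-1474/7) = -81070/7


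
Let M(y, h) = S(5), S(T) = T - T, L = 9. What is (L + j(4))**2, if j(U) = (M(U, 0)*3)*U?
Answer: 81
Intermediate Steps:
S(T) = 0
M(y, h) = 0
j(U) = 0 (j(U) = (0*3)*U = 0*U = 0)
(L + j(4))**2 = (9 + 0)**2 = 9**2 = 81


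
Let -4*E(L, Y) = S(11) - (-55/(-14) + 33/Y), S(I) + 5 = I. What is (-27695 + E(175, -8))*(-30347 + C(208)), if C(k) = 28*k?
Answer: 152141354121/224 ≈ 6.7920e+8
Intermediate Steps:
S(I) = -5 + I
E(L, Y) = -29/56 + 33/(4*Y) (E(L, Y) = -((-5 + 11) - (-55/(-14) + 33/Y))/4 = -(6 - (-55*(-1/14) + 33/Y))/4 = -(6 - (55/14 + 33/Y))/4 = -(6 + (-55/14 - 33/Y))/4 = -(29/14 - 33/Y)/4 = -29/56 + 33/(4*Y))
(-27695 + E(175, -8))*(-30347 + C(208)) = (-27695 + (1/56)*(462 - 29*(-8))/(-8))*(-30347 + 28*208) = (-27695 + (1/56)*(-⅛)*(462 + 232))*(-30347 + 5824) = (-27695 + (1/56)*(-⅛)*694)*(-24523) = (-27695 - 347/224)*(-24523) = -6204027/224*(-24523) = 152141354121/224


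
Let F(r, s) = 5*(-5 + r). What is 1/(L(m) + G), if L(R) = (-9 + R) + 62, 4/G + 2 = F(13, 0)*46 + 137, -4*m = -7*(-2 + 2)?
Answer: 1975/104679 ≈ 0.018867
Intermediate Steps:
F(r, s) = -25 + 5*r
m = 0 (m = -(-7)*(-2 + 2)/4 = -(-7)*0/4 = -1/4*0 = 0)
G = 4/1975 (G = 4/(-2 + ((-25 + 5*13)*46 + 137)) = 4/(-2 + ((-25 + 65)*46 + 137)) = 4/(-2 + (40*46 + 137)) = 4/(-2 + (1840 + 137)) = 4/(-2 + 1977) = 4/1975 ≈ 0.0020253)
L(R) = 53 + R
1/(L(m) + G) = 1/((53 + 0) + 4/1975) = 1/(53 + 4/1975) = 1/(104679/1975) = 1975/104679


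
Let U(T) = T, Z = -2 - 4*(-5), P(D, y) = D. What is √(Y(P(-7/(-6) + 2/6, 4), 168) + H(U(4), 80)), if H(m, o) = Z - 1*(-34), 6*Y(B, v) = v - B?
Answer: √319/2 ≈ 8.9303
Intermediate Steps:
Y(B, v) = -B/6 + v/6 (Y(B, v) = (v - B)/6 = -B/6 + v/6)
Z = 18 (Z = -2 + 20 = 18)
H(m, o) = 52 (H(m, o) = 18 - 1*(-34) = 18 + 34 = 52)
√(Y(P(-7/(-6) + 2/6, 4), 168) + H(U(4), 80)) = √((-(-7/(-6) + 2/6)/6 + (⅙)*168) + 52) = √((-(-7*(-⅙) + 2*(⅙))/6 + 28) + 52) = √((-(7/6 + ⅓)/6 + 28) + 52) = √((-⅙*3/2 + 28) + 52) = √((-¼ + 28) + 52) = √(111/4 + 52) = √(319/4) = √319/2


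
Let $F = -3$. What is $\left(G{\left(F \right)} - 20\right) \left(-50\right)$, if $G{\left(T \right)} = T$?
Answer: $1150$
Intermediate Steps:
$\left(G{\left(F \right)} - 20\right) \left(-50\right) = \left(-3 - 20\right) \left(-50\right) = \left(-23\right) \left(-50\right) = 1150$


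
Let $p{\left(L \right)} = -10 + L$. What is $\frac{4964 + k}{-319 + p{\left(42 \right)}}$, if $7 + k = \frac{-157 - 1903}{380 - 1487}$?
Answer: $- \frac{5489459}{317709} \approx -17.278$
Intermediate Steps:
$k = - \frac{5689}{1107}$ ($k = -7 + \frac{-157 - 1903}{380 - 1487} = -7 - \frac{2060}{-1107} = -7 - - \frac{2060}{1107} = -7 + \frac{2060}{1107} = - \frac{5689}{1107} \approx -5.1391$)
$\frac{4964 + k}{-319 + p{\left(42 \right)}} = \frac{4964 - \frac{5689}{1107}}{-319 + \left(-10 + 42\right)} = \frac{5489459}{1107 \left(-319 + 32\right)} = \frac{5489459}{1107 \left(-287\right)} = \frac{5489459}{1107} \left(- \frac{1}{287}\right) = - \frac{5489459}{317709}$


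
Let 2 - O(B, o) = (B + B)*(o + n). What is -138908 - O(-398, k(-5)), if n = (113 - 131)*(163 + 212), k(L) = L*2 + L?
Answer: 5246030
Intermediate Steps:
k(L) = 3*L (k(L) = 2*L + L = 3*L)
n = -6750 (n = -18*375 = -6750)
O(B, o) = 2 - 2*B*(-6750 + o) (O(B, o) = 2 - (B + B)*(o - 6750) = 2 - 2*B*(-6750 + o))
-138908 - O(-398, k(-5)) = -138908 - (2 + 13500*(-398) - 2*(-398)*3*(-5)) = -138908 - (2 - 5373000 - 2*(-398)*(-15)) = -138908 - (2 - 5373000 - 11940) = -138908 - 1*(-5384938) = -138908 + 5384938 = 5246030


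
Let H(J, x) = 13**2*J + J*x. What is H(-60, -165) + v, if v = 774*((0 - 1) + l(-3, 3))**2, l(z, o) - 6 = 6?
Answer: 93414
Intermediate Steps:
l(z, o) = 12 (l(z, o) = 6 + 6 = 12)
H(J, x) = 169*J + J*x
v = 93654 (v = 774*((0 - 1) + 12)**2 = 774*(-1 + 12)**2 = 774*11**2 = 774*121 = 93654)
H(-60, -165) + v = -60*(169 - 165) + 93654 = -60*4 + 93654 = -240 + 93654 = 93414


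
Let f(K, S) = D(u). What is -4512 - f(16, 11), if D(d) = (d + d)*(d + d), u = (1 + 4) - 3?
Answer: -4528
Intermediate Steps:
u = 2 (u = 5 - 3 = 2)
D(d) = 4*d² (D(d) = (2*d)*(2*d) = 4*d²)
f(K, S) = 16 (f(K, S) = 4*2² = 4*4 = 16)
-4512 - f(16, 11) = -4512 - 1*16 = -4512 - 16 = -4528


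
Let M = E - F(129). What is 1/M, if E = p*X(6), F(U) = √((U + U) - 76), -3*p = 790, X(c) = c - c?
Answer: -√182/182 ≈ -0.074125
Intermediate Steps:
X(c) = 0
p = -790/3 (p = -⅓*790 = -790/3 ≈ -263.33)
F(U) = √(-76 + 2*U) (F(U) = √(2*U - 76) = √(-76 + 2*U))
E = 0 (E = -790/3*0 = 0)
M = -√182 (M = 0 - √(-76 + 2*129) = 0 - √(-76 + 258) = 0 - √182 = -√182 ≈ -13.491)
1/M = 1/(-√182) = -√182/182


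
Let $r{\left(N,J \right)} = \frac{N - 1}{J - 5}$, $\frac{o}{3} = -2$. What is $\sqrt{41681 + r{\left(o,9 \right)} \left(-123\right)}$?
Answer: $\frac{11 \sqrt{1385}}{2} \approx 204.69$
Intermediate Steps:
$o = -6$ ($o = 3 \left(-2\right) = -6$)
$r{\left(N,J \right)} = \frac{-1 + N}{-5 + J}$
$\sqrt{41681 + r{\left(o,9 \right)} \left(-123\right)} = \sqrt{41681 + \frac{-1 - 6}{-5 + 9} \left(-123\right)} = \sqrt{41681 + \frac{1}{4} \left(-7\right) \left(-123\right)} = \sqrt{41681 - - \frac{861}{4}} = \sqrt{41681 + \frac{861}{4}} = \sqrt{\frac{167585}{4}} = \frac{11 \sqrt{1385}}{2}$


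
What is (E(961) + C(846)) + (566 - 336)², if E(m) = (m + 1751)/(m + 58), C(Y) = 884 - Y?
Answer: 53946534/1019 ≈ 52941.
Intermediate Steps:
E(m) = (1751 + m)/(58 + m)
(E(961) + C(846)) + (566 - 336)² = ((1751 + 961)/(58 + 961) + (884 - 1*846)) + (566 - 336)² = (2712/1019 + (884 - 846)) + 230² = ((1/1019)*2712 + 38) + 52900 = (2712/1019 + 38) + 52900 = 41434/1019 + 52900 = 53946534/1019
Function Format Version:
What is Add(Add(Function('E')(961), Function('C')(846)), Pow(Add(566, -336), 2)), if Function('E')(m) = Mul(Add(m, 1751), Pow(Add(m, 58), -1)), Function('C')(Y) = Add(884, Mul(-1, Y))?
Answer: Rational(53946534, 1019) ≈ 52941.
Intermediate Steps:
Function('E')(m) = Mul(Pow(Add(58, m), -1), Add(1751, m)) (Function('E')(m) = Mul(Add(1751, m), Pow(Add(58, m), -1)) = Mul(Pow(Add(58, m), -1), Add(1751, m)))
Add(Add(Function('E')(961), Function('C')(846)), Pow(Add(566, -336), 2)) = Add(Add(Mul(Pow(Add(58, 961), -1), Add(1751, 961)), Add(884, Mul(-1, 846))), Pow(Add(566, -336), 2)) = Add(Add(Mul(Pow(1019, -1), 2712), Add(884, -846)), Pow(230, 2)) = Add(Add(Mul(Rational(1, 1019), 2712), 38), 52900) = Add(Add(Rational(2712, 1019), 38), 52900) = Add(Rational(41434, 1019), 52900) = Rational(53946534, 1019)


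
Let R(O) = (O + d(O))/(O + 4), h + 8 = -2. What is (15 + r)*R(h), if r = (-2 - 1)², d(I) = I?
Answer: 80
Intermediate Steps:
h = -10 (h = -8 - 2 = -10)
R(O) = 2*O/(4 + O) (R(O) = (O + O)/(O + 4) = (2*O)/(4 + O) = 2*O/(4 + O))
r = 9 (r = (-3)² = 9)
(15 + r)*R(h) = (15 + 9)*(2*(-10)/(4 - 10)) = 24*(2*(-10)/(-6)) = 24*(2*(-10)*(-⅙)) = 24*(10/3) = 80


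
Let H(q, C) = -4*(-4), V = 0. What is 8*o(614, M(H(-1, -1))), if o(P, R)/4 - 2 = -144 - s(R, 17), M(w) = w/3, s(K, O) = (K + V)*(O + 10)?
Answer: -9152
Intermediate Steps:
s(K, O) = K*(10 + O) (s(K, O) = (K + 0)*(O + 10) = K*(10 + O))
H(q, C) = 16
M(w) = w/3 (M(w) = w*(⅓) = w/3)
o(P, R) = -568 - 108*R (o(P, R) = 8 + 4*(-144 - R*(10 + 17)) = 8 + 4*(-144 - R*27) = 8 + 4*(-144 - 27*R) = 8 + (-576 - 108*R) = -568 - 108*R)
8*o(614, M(H(-1, -1))) = 8*(-568 - 36*16) = 8*(-568 - 108*16/3) = 8*(-568 - 576) = 8*(-1144) = -9152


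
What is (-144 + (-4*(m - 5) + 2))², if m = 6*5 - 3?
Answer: 52900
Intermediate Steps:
m = 27 (m = 30 - 3 = 27)
(-144 + (-4*(m - 5) + 2))² = (-144 + (-4*(27 - 5) + 2))² = (-144 + (-4*22 + 2))² = (-144 + (-88 + 2))² = (-144 - 86)² = (-230)² = 52900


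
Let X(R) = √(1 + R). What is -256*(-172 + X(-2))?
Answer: 44032 - 256*I ≈ 44032.0 - 256.0*I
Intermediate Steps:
-256*(-172 + X(-2)) = -256*(-172 + √(1 - 2)) = -256*(-172 + √(-1)) = -256*(-172 + I) = 44032 - 256*I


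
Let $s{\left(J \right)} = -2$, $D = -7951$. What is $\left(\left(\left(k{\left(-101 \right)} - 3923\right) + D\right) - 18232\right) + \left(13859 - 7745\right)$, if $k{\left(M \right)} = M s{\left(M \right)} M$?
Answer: $-44394$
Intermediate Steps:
$k{\left(M \right)} = - 2 M^{2}$ ($k{\left(M \right)} = M \left(-2\right) M = - 2 M M = - 2 M^{2}$)
$\left(\left(\left(k{\left(-101 \right)} - 3923\right) + D\right) - 18232\right) + \left(13859 - 7745\right) = \left(\left(\left(- 2 \left(-101\right)^{2} - 3923\right) - 7951\right) - 18232\right) + \left(13859 - 7745\right) = \left(\left(\left(\left(-2\right) 10201 - 3923\right) - 7951\right) - 18232\right) + \left(13859 - 7745\right) = \left(\left(\left(-20402 - 3923\right) - 7951\right) - 18232\right) + 6114 = \left(\left(-24325 - 7951\right) - 18232\right) + 6114 = \left(-32276 - 18232\right) + 6114 = -50508 + 6114 = -44394$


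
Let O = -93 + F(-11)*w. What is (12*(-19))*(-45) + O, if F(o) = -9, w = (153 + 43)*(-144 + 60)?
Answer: 158343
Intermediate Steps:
w = -16464 (w = 196*(-84) = -16464)
O = 148083 (O = -93 - 9*(-16464) = -93 + 148176 = 148083)
(12*(-19))*(-45) + O = (12*(-19))*(-45) + 148083 = -228*(-45) + 148083 = 10260 + 148083 = 158343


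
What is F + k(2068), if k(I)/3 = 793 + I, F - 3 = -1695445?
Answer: -1686859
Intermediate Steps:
F = -1695442 (F = 3 - 1695445 = -1695442)
k(I) = 2379 + 3*I (k(I) = 3*(793 + I) = 2379 + 3*I)
F + k(2068) = -1695442 + (2379 + 3*2068) = -1695442 + (2379 + 6204) = -1695442 + 8583 = -1686859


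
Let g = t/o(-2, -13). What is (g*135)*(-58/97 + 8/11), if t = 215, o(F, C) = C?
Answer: -4005450/13871 ≈ -288.76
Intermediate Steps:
g = -215/13 (g = 215/(-13) = 215*(-1/13) = -215/13 ≈ -16.538)
(g*135)*(-58/97 + 8/11) = (-215/13*135)*(-58/97 + 8/11) = -29025*(-58*1/97 + 8*(1/11))/13 = -29025*(-58/97 + 8/11)/13 = -29025/13*138/1067 = -4005450/13871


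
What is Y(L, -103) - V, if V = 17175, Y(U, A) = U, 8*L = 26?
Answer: -68687/4 ≈ -17172.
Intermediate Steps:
L = 13/4 (L = (⅛)*26 = 13/4 ≈ 3.2500)
Y(L, -103) - V = 13/4 - 1*17175 = 13/4 - 17175 = -68687/4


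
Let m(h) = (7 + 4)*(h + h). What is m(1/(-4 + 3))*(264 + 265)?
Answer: -11638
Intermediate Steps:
m(h) = 22*h (m(h) = 11*(2*h) = 22*h)
m(1/(-4 + 3))*(264 + 265) = (22/(-4 + 3))*(264 + 265) = (22/(-1))*529 = (22*(-1))*529 = -22*529 = -11638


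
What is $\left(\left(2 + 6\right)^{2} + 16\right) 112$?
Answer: $8960$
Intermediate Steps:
$\left(\left(2 + 6\right)^{2} + 16\right) 112 = \left(8^{2} + 16\right) 112 = \left(64 + 16\right) 112 = 80 \cdot 112 = 8960$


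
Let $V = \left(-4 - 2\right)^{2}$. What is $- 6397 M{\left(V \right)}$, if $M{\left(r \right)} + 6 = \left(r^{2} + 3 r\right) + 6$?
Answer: $-8981388$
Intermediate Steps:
$V = 36$ ($V = \left(-6\right)^{2} = 36$)
$M{\left(r \right)} = r^{2} + 3 r$ ($M{\left(r \right)} = -6 + \left(\left(r^{2} + 3 r\right) + 6\right) = -6 + \left(6 + r^{2} + 3 r\right) = r^{2} + 3 r$)
$- 6397 M{\left(V \right)} = - 6397 \cdot 36 \left(3 + 36\right) = - 6397 \cdot 36 \cdot 39 = \left(-6397\right) 1404 = -8981388$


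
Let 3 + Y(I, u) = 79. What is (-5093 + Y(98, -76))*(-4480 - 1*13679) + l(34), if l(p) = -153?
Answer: 91103550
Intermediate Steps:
Y(I, u) = 76 (Y(I, u) = -3 + 79 = 76)
(-5093 + Y(98, -76))*(-4480 - 1*13679) + l(34) = (-5093 + 76)*(-4480 - 1*13679) - 153 = -5017*(-4480 - 13679) - 153 = -5017*(-18159) - 153 = 91103703 - 153 = 91103550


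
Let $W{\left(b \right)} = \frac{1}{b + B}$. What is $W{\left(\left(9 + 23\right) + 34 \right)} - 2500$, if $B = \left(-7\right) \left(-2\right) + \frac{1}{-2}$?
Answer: $- \frac{397498}{159} \approx -2500.0$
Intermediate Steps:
$B = \frac{27}{2}$ ($B = 14 - \frac{1}{2} = \frac{27}{2} \approx 13.5$)
$W{\left(b \right)} = \frac{1}{\frac{27}{2} + b}$ ($W{\left(b \right)} = \frac{1}{b + \frac{27}{2}} = \frac{1}{\frac{27}{2} + b}$)
$W{\left(\left(9 + 23\right) + 34 \right)} - 2500 = \frac{2}{27 + 2 \left(\left(9 + 23\right) + 34\right)} - 2500 = \frac{2}{27 + 2 \left(32 + 34\right)} - 2500 = \frac{2}{27 + 2 \cdot 66} - 2500 = \frac{2}{27 + 132} - 2500 = \frac{2}{159} - 2500 = - \frac{397498}{159}$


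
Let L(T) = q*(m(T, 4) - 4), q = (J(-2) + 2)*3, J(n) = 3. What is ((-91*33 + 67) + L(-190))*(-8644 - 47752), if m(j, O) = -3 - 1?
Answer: 172346176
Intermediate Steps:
m(j, O) = -4
q = 15 (q = (3 + 2)*3 = 5*3 = 15)
L(T) = -120 (L(T) = 15*(-4 - 4) = 15*(-8) = -120)
((-91*33 + 67) + L(-190))*(-8644 - 47752) = ((-91*33 + 67) - 120)*(-8644 - 47752) = ((-3003 + 67) - 120)*(-56396) = (-2936 - 120)*(-56396) = -3056*(-56396) = 172346176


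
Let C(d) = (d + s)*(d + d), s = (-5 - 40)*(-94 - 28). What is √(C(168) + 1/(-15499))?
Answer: √456677460157589/15499 ≈ 1378.8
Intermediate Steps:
s = 5490 (s = -45*(-122) = 5490)
C(d) = 2*d*(5490 + d) (C(d) = (d + 5490)*(d + d) = (5490 + d)*(2*d) = 2*d*(5490 + d))
√(C(168) + 1/(-15499)) = √(2*168*(5490 + 168) + 1/(-15499)) = √(2*168*5658 - 1/15499) = √(1901088 - 1/15499) = √(29464962911/15499) = √456677460157589/15499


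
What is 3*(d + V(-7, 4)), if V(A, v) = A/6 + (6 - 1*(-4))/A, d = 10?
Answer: 311/14 ≈ 22.214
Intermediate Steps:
V(A, v) = 10/A + A/6 (V(A, v) = A*(⅙) + (6 + 4)/A = A/6 + 10/A = 10/A + A/6)
3*(d + V(-7, 4)) = 3*(10 + (10/(-7) + (⅙)*(-7))) = 3*(10 + (10*(-⅐) - 7/6)) = 3*(10 + (-10/7 - 7/6)) = 3*(10 - 109/42) = 3*(311/42) = 311/14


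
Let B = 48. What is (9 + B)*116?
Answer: 6612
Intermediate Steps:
(9 + B)*116 = (9 + 48)*116 = 57*116 = 6612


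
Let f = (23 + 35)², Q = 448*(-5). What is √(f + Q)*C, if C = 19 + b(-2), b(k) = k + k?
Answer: 30*√281 ≈ 502.89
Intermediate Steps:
b(k) = 2*k
C = 15 (C = 19 + 2*(-2) = 19 - 4 = 15)
Q = -2240
f = 3364 (f = 58² = 3364)
√(f + Q)*C = √(3364 - 2240)*15 = √1124*15 = (2*√281)*15 = 30*√281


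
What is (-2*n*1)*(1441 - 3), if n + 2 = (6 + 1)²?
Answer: -135172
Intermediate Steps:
n = 47 (n = -2 + (6 + 1)² = -2 + 7² = -2 + 49 = 47)
(-2*n*1)*(1441 - 3) = (-2*47*1)*(1441 - 3) = -94*1*1438 = -94*1438 = -135172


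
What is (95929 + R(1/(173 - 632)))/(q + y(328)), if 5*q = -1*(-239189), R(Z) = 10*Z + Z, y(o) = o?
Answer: 220157000/110540511 ≈ 1.9916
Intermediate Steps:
R(Z) = 11*Z
q = 239189/5 (q = (-1*(-239189))/5 = (⅕)*239189 = 239189/5 ≈ 47838.)
(95929 + R(1/(173 - 632)))/(q + y(328)) = (95929 + 11/(173 - 632))/(239189/5 + 328) = (95929 + 11/(-459))/(240829/5) = (95929 + 11*(-1/459))*(5/240829) = (95929 - 11/459)*(5/240829) = (44031400/459)*(5/240829) = 220157000/110540511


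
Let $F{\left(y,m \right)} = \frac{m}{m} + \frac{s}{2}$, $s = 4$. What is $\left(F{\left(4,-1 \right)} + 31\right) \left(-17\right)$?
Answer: $-578$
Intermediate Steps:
$F{\left(y,m \right)} = 3$ ($F{\left(y,m \right)} = \frac{m}{m} + \frac{4}{2} = 1 + 4 \cdot \frac{1}{2} = 1 + 2 = 3$)
$\left(F{\left(4,-1 \right)} + 31\right) \left(-17\right) = \left(3 + 31\right) \left(-17\right) = 34 \left(-17\right) = -578$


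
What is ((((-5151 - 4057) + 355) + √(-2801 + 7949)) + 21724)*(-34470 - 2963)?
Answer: -481800143 - 224598*√143 ≈ -4.8449e+8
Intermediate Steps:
((((-5151 - 4057) + 355) + √(-2801 + 7949)) + 21724)*(-34470 - 2963) = (((-9208 + 355) + √5148) + 21724)*(-37433) = ((-8853 + 6*√143) + 21724)*(-37433) = (12871 + 6*√143)*(-37433) = -481800143 - 224598*√143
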